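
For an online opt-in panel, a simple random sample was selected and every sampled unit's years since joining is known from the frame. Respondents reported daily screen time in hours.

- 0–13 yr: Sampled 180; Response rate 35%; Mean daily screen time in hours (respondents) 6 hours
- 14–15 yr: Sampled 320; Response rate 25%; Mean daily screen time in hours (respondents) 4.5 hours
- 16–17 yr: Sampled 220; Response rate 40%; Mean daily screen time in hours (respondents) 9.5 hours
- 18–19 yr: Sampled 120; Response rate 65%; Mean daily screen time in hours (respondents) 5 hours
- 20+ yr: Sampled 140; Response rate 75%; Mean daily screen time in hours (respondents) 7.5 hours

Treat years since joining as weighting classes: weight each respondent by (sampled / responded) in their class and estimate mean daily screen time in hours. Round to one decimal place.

Each respondent's weight = sampled/responded in their class; summing within a class gives n_sampled, so:
  0–13 yr: 180 × 6 = 1080
  14–15 yr: 320 × 4.5 = 1440
  16–17 yr: 220 × 9.5 = 2090
  18–19 yr: 120 × 5 = 600
  20+ yr: 140 × 7.5 = 1050
Adjusted estimate = 6260 / 980 = 6.38776 → 6.4.

6.4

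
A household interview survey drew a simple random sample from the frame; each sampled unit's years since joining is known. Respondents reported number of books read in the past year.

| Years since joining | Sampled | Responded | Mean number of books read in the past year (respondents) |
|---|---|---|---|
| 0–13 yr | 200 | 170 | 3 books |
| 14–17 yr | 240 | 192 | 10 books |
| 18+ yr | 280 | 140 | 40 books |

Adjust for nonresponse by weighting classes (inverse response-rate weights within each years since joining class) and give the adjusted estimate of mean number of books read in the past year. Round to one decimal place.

19.7

Class response rates: 0–13 yr 170/200 = 85%, 14–17 yr 192/240 = 80%, 18+ yr 140/280 = 50%.
Inverse-response-rate weighting restores each class to its sampled count, so class totals weight by n_sampled:
  0–13 yr: 200 × 3 = 600
  14–17 yr: 240 × 10 = 2400
  18+ yr: 280 × 40 = 11,200
Adjusted estimate = 14,200 / 720 = 19.7222 → 19.7.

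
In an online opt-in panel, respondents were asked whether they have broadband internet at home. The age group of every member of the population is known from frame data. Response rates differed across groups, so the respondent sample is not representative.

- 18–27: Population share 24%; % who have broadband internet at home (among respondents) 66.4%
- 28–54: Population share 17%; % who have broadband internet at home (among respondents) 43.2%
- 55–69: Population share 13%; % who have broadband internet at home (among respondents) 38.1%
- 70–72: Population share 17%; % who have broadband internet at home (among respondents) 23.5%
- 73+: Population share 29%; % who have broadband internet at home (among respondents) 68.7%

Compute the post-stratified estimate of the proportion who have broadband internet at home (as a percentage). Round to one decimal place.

Post-stratification weights by population share, not respondent share:
  18–27: 0.24 × 66.4 = 15.936
  28–54: 0.17 × 43.2 = 7.344
  55–69: 0.13 × 38.1 = 4.953
  70–72: 0.17 × 23.5 = 3.995
  73+: 0.29 × 68.7 = 19.923
Post-stratified estimate = 52.151 → 52.2%.

52.2%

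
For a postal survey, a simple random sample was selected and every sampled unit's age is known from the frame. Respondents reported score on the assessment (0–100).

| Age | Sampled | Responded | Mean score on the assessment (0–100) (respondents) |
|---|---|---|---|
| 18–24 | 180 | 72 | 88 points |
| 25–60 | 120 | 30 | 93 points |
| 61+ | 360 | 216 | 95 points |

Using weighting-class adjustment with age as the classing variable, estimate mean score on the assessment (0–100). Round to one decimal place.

Response rates by class: 18–24 72/180 = 40%, 25–60 30/120 = 25%, 61+ 216/360 = 60%.
Each respondent's weight = sampled/responded in their class; summing within a class gives n_sampled, so:
  18–24: 180 × 88 = 15,840
  25–60: 120 × 93 = 11,160
  61+: 360 × 95 = 34,200
Adjusted estimate = 61,200 / 660 = 92.7273 → 92.7.

92.7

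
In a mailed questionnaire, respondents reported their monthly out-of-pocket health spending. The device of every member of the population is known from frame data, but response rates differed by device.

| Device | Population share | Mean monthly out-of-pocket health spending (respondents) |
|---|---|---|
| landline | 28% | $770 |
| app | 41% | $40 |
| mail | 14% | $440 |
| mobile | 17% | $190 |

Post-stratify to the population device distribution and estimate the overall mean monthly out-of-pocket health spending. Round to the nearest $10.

$330

Post-stratification weights by population share, not respondent share:
  landline: 0.28 × 770 = 215.6
  app: 0.41 × 40 = 16.4
  mail: 0.14 × 440 = 61.6
  mobile: 0.17 × 190 = 32.3
Post-stratified estimate = 325.9 → $330.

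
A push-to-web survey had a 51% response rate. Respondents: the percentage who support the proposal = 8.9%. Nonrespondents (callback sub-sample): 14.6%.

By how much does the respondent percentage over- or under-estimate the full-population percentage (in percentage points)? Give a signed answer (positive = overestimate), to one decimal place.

Nonresponse fraction = 1 − 0.51 = 0.49.
Bias = (nonresponse fraction) × (respondent percentage − nonrespondent percentage)
     = 0.49 × (8.9 − 14.6) = 0.49 × -5.7 = -2.793.

-2.8 percentage points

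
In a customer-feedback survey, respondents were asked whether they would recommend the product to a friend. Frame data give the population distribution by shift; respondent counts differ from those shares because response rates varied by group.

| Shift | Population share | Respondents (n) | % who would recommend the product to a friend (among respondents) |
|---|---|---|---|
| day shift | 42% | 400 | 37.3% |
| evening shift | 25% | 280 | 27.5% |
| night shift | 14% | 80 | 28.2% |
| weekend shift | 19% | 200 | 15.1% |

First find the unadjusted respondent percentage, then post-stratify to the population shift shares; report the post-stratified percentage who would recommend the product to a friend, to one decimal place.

Naive respondent-only estimate (weights = respondent counts):
  (400/960)×37.3 + (280/960)×27.5 + (80/960)×28.2 + (200/960)×15.1 = 29.0583%
Reweighting by population shift shares:
  0.42×37.3 + 0.25×27.5 + 0.14×28.2 + 0.19×15.1 = 29.358%

29.4%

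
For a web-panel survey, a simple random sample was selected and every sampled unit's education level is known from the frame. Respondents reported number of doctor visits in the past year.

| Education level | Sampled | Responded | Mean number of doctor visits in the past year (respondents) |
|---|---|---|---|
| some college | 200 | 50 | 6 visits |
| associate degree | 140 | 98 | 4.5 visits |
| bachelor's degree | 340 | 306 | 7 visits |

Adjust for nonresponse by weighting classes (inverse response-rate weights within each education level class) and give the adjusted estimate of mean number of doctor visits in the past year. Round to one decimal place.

6.2

Class response rates: some college 50/200 = 25%, associate degree 98/140 = 70%, bachelor's degree 306/340 = 90%.
Each respondent's weight = sampled/responded in their class; summing within a class gives n_sampled, so:
  some college: 200 × 6 = 1200
  associate degree: 140 × 4.5 = 630
  bachelor's degree: 340 × 7 = 2380
Adjusted estimate = 4210 / 680 = 6.19118 → 6.2.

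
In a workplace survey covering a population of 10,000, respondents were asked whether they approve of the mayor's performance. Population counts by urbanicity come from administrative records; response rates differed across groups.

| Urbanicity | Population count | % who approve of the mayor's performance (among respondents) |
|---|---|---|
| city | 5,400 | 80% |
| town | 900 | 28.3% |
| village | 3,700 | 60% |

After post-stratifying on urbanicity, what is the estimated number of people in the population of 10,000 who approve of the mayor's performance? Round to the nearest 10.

Estimated count per cell = population count × respondent percentage:
  city: 5,400 × 80% = 4320
  town: 900 × 28.3% = 254.7
  village: 3,700 × 60% = 2220
Estimated total = 6794.7 → 6,790.

6,790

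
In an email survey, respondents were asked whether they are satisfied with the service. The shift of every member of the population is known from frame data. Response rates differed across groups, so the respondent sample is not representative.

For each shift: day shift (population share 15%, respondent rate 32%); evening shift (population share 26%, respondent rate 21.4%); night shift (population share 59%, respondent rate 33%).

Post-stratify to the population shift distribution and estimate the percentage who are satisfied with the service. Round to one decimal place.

Post-stratification weights by population share, not respondent share:
  day shift: 0.15 × 32 = 4.8
  evening shift: 0.26 × 21.4 = 5.564
  night shift: 0.59 × 33 = 19.47
Post-stratified estimate = 29.834 → 29.8%.

29.8%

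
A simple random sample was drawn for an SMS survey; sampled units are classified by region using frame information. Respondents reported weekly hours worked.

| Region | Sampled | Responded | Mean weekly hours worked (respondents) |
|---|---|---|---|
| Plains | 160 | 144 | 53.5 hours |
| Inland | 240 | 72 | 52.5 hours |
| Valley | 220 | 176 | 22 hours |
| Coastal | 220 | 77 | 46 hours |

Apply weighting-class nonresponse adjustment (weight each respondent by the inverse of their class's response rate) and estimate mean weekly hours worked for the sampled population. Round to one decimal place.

43.0

Class response rates: Plains 144/160 = 90%, Inland 72/240 = 30%, Valley 176/220 = 80%, Coastal 77/220 = 35%.
Each respondent's weight = sampled/responded in their class; summing within a class gives n_sampled, so:
  Plains: 160 × 53.5 = 8560
  Inland: 240 × 52.5 = 12,600
  Valley: 220 × 22 = 4840
  Coastal: 220 × 46 = 10,120
Adjusted estimate = 36,120 / 840 = 43 → 43.0.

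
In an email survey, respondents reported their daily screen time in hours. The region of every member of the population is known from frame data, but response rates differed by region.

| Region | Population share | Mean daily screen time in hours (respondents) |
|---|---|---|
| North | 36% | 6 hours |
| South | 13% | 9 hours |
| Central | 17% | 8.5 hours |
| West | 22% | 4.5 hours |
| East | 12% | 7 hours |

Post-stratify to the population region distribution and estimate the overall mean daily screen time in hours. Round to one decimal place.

6.6

Each cell contributes population-share × respondent value:
  North: 0.36 × 6 = 2.16
  South: 0.13 × 9 = 1.17
  Central: 0.17 × 8.5 = 1.445
  West: 0.22 × 4.5 = 0.99
  East: 0.12 × 7 = 0.84
Post-stratified estimate = 6.605 → 6.6.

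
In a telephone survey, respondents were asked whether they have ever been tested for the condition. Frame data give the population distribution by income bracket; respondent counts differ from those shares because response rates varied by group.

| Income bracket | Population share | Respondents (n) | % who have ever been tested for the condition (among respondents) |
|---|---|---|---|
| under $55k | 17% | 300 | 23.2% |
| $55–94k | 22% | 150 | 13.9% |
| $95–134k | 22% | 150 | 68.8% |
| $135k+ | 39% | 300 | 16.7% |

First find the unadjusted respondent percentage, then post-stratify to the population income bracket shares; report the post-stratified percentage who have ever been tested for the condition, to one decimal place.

Naive respondent-only estimate (weights = respondent counts):
  (300/900)×23.2 + (150/900)×13.9 + (150/900)×68.8 + (300/900)×16.7 = 27.0833%
Post-stratified estimate weights by population shares:
  0.17×23.2 + 0.22×13.9 + 0.22×68.8 + 0.39×16.7 = 28.651%

28.7%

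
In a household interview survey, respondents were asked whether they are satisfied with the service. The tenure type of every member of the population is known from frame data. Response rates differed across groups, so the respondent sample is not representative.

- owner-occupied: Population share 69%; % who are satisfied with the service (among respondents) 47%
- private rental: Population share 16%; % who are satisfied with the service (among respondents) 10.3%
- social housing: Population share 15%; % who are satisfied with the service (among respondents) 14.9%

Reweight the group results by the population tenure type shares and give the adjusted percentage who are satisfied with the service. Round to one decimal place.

36.3%

Reweight to the known tenure type distribution:
  owner-occupied: 0.69 × 47 = 32.43
  private rental: 0.16 × 10.3 = 1.648
  social housing: 0.15 × 14.9 = 2.235
Post-stratified estimate = 36.313 → 36.3%.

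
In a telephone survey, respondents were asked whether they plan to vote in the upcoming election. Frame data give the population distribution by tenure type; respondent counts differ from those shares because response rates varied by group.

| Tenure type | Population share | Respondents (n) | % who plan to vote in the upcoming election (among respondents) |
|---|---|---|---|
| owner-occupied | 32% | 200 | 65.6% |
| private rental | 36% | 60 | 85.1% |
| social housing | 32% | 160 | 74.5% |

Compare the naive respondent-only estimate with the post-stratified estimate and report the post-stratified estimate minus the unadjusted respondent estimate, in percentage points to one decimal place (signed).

+3.7 percentage points

Unadjusted (pooled respondent) estimate weights by respondent counts:
  (200/420)×65.6 + (60/420)×85.1 + (160/420)×74.5 = 71.7762%
Post-stratified estimate weights by population shares:
  0.32×65.6 + 0.36×85.1 + 0.32×74.5 = 75.468%
Difference = 75.468 − 71.7762 = 3.6918 pp.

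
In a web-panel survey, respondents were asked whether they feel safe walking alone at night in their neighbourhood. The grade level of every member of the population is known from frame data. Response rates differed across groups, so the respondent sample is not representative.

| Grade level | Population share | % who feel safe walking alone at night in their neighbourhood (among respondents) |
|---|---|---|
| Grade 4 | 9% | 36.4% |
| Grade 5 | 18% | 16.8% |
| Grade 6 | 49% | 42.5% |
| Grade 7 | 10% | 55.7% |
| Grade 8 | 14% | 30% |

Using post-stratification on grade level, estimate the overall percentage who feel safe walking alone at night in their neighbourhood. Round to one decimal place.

Weight each group's respondent value by its population share:
  Grade 4: 0.09 × 36.4 = 3.276
  Grade 5: 0.18 × 16.8 = 3.024
  Grade 6: 0.49 × 42.5 = 20.825
  Grade 7: 0.1 × 55.7 = 5.57
  Grade 8: 0.14 × 30 = 4.2
Post-stratified estimate = 36.895 → 36.9%.

36.9%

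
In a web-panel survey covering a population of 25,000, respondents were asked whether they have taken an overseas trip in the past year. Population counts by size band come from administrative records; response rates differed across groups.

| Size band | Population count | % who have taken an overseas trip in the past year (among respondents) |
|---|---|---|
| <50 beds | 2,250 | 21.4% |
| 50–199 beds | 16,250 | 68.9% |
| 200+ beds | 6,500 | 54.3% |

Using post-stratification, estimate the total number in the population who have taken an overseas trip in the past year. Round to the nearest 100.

15,200

Each cell contributes its population count × the respondent rate:
  <50 beds: 2,250 × 21.4% = 481.5
  50–199 beds: 16,250 × 68.9% = 11196.2
  200+ beds: 6,500 × 54.3% = 3529.5
Estimated total = 15207.2 → 15,200.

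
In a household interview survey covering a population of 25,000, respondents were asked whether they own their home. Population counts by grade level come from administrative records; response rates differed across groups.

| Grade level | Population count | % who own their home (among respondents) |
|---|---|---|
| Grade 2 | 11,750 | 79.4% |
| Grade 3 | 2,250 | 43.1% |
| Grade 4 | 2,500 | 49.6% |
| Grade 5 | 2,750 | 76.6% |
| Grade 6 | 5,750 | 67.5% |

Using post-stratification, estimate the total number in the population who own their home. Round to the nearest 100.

17,500

Each cell contributes its population count × the respondent rate:
  Grade 2: 11,750 × 79.4% = 9329.5
  Grade 3: 2,250 × 43.1% = 969.75
  Grade 4: 2,500 × 49.6% = 1240
  Grade 5: 2,750 × 76.6% = 2106.5
  Grade 6: 5,750 × 67.5% = 3881.25
Estimated total = 17,527 → 17,500.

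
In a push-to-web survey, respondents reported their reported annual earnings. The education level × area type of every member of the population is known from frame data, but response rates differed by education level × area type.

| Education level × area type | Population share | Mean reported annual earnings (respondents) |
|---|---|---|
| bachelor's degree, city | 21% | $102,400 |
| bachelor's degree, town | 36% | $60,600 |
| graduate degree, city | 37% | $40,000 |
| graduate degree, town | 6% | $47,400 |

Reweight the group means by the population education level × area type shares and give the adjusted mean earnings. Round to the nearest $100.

Post-stratification weights by population share, not respondent share:
  bachelor's degree, city: 0.21 × 102,400 = 21,504
  bachelor's degree, town: 0.36 × 60,600 = 21,816
  graduate degree, city: 0.37 × 40,000 = 14,800
  graduate degree, town: 0.06 × 47,400 = 2844
Post-stratified estimate = 60,964 → $61,000.

$61,000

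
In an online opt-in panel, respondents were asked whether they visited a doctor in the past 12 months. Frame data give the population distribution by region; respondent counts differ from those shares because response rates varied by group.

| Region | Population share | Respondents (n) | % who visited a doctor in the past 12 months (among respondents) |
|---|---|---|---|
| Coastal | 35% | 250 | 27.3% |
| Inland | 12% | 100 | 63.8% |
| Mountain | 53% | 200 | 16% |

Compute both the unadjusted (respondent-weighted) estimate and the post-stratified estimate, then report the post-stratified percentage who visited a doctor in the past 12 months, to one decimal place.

Unadjusted (pooled respondent) estimate weights by respondent counts:
  (250/550)×27.3 + (100/550)×63.8 + (200/550)×16 = 29.8273%
Post-stratified estimate weights by population shares:
  0.35×27.3 + 0.12×63.8 + 0.53×16 = 25.691%

25.7%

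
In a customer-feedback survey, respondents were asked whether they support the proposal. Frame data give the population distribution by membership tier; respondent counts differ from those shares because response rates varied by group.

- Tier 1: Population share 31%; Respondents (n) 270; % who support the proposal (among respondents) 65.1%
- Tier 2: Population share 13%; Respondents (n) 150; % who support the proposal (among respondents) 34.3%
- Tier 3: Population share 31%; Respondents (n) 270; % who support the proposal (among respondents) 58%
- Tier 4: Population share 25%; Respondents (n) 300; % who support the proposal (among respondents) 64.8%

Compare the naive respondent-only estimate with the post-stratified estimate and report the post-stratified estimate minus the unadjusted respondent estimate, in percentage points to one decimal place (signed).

Unadjusted (pooled respondent) estimate weights by respondent counts:
  (270/990)×65.1 + (150/990)×34.3 + (270/990)×58 + (300/990)×64.8 = 58.4061%
Post-stratified estimate weights by population shares:
  0.31×65.1 + 0.13×34.3 + 0.31×58 + 0.25×64.8 = 58.82%
Difference = 58.82 − 58.4061 = 0.4139 pp.

+0.4 percentage points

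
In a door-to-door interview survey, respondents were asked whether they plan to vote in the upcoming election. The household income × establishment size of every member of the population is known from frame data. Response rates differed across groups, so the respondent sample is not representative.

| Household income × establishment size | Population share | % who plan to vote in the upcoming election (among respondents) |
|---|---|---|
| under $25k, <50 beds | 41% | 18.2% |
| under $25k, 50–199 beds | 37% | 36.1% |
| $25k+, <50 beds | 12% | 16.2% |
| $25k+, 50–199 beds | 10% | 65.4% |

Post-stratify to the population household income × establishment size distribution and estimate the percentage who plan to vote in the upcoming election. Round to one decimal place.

29.3%

Post-stratification weights by population share, not respondent share:
  under $25k, <50 beds: 0.41 × 18.2 = 7.462
  under $25k, 50–199 beds: 0.37 × 36.1 = 13.357
  $25k+, <50 beds: 0.12 × 16.2 = 1.944
  $25k+, 50–199 beds: 0.1 × 65.4 = 6.54
Post-stratified estimate = 29.303 → 29.3%.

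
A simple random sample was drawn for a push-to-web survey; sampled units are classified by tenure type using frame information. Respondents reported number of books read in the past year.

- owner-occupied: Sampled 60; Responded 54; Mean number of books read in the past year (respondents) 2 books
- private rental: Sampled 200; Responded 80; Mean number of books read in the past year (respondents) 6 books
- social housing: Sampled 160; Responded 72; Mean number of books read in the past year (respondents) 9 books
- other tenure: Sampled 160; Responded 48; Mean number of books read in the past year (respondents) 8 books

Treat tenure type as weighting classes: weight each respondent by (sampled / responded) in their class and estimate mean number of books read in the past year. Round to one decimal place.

Class response rates: owner-occupied 54/60 = 90%, private rental 80/200 = 40%, social housing 72/160 = 45%, other tenure 48/160 = 30%.
With weight = n_sampled/n_responded per class, the weighted class total is n_sampled:
  owner-occupied: 60 × 2 = 120
  private rental: 200 × 6 = 1200
  social housing: 160 × 9 = 1440
  other tenure: 160 × 8 = 1280
Adjusted estimate = 4040 / 580 = 6.96552 → 7.0.

7.0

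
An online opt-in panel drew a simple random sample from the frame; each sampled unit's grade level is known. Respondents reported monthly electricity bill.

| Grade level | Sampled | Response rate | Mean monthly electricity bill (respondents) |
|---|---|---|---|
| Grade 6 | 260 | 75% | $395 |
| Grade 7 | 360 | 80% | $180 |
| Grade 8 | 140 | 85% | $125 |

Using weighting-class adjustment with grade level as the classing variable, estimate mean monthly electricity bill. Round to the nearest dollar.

Weighting each respondent by the inverse class response rate inflates each class back to its sampled size, so the class weight is n_sampled:
  Grade 6: 260 × 395 = 102,700
  Grade 7: 360 × 180 = 64,800
  Grade 8: 140 × 125 = 17,500
Adjusted estimate = 185,000 / 760 = 243.421 → $243.

$243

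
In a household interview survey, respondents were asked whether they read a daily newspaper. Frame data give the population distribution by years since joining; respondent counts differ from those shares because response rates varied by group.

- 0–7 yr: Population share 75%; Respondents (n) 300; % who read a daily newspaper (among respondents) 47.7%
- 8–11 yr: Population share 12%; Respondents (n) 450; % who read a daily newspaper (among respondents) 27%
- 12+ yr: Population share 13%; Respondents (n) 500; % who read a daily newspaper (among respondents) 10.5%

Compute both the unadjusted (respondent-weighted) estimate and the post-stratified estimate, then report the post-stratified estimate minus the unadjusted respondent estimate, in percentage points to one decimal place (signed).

+15.0 percentage points

Naive respondent-only estimate (weights = respondent counts):
  (300/1250)×47.7 + (450/1250)×27 + (500/1250)×10.5 = 25.368%
Post-stratifying to population shares instead:
  0.75×47.7 + 0.12×27 + 0.13×10.5 = 40.38%
Difference = 40.38 − 25.368 = 15.012 pp.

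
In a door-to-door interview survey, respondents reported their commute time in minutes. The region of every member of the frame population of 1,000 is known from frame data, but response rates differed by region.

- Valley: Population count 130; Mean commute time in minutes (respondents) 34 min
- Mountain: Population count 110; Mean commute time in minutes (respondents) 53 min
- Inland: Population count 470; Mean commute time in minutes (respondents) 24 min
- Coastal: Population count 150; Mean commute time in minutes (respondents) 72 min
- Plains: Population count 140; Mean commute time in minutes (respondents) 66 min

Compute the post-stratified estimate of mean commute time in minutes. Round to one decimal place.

Each cell contributes population-share × respondent value:
  Valley: (130/1,000) × 34 = 4.42
  Mountain: (110/1,000) × 53 = 5.83
  Inland: (470/1,000) × 24 = 11.28
  Coastal: (150/1,000) × 72 = 10.8
  Plains: (140/1,000) × 66 = 9.24
Post-stratified estimate = 41.57 → 41.6.

41.6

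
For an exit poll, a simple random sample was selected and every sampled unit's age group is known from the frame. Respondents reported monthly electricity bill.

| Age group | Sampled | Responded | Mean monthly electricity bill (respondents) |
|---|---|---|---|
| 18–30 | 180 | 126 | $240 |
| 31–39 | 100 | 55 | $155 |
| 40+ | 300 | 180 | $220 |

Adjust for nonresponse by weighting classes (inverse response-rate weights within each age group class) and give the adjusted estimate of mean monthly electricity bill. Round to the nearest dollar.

Response rates by class: 18–30 126/180 = 70%, 31–39 55/100 = 55%, 40+ 180/300 = 60%.
Each respondent's weight = sampled/responded in their class; summing within a class gives n_sampled, so:
  18–30: 180 × 240 = 43,200
  31–39: 100 × 155 = 15,500
  40+: 300 × 220 = 66,000
Adjusted estimate = 124,700 / 580 = 215 → $215.

$215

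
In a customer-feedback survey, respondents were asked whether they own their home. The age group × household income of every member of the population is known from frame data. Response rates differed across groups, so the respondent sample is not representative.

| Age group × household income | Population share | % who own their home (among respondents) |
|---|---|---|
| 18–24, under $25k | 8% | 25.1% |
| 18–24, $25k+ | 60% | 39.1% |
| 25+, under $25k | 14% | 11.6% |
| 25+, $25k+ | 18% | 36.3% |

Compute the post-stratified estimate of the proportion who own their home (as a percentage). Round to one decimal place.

Post-stratification weights by population share, not respondent share:
  18–24, under $25k: 0.08 × 25.1 = 2.008
  18–24, $25k+: 0.6 × 39.1 = 23.46
  25+, under $25k: 0.14 × 11.6 = 1.624
  25+, $25k+: 0.18 × 36.3 = 6.534
Post-stratified estimate = 33.626 → 33.6%.

33.6%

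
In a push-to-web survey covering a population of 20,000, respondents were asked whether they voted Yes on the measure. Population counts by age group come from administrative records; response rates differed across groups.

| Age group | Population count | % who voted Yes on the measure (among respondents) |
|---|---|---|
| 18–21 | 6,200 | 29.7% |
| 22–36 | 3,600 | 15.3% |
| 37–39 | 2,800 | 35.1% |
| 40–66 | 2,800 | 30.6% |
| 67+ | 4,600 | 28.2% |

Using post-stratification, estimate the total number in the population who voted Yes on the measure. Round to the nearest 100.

Estimated count per cell = population count × respondent percentage:
  18–21: 6,200 × 29.7% = 1841.4
  22–36: 3,600 × 15.3% = 550.8
  37–39: 2,800 × 35.1% = 982.8
  40–66: 2,800 × 30.6% = 856.8
  67+: 4,600 × 28.2% = 1297.2
Estimated total = 5529 → 5,500.

5,500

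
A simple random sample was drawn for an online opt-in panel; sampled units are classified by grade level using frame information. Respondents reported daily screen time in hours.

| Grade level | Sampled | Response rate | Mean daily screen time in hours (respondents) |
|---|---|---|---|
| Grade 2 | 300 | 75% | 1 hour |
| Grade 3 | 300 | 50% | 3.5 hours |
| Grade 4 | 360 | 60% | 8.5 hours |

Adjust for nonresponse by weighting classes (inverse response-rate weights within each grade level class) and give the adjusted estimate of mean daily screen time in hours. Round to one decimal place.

Weighting each respondent by the inverse class response rate inflates each class back to its sampled size, so the class weight is n_sampled:
  Grade 2: 300 × 1 = 300
  Grade 3: 300 × 3.5 = 1050
  Grade 4: 360 × 8.5 = 3060
Adjusted estimate = 4410 / 960 = 4.59375 → 4.6.

4.6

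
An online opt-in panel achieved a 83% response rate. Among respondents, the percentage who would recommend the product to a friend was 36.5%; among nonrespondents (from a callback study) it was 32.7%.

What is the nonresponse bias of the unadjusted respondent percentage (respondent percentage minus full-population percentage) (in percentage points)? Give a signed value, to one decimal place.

Nonresponse fraction = 1 − 0.83 = 0.17.
Bias = (nonresponse fraction) × (respondent percentage − nonrespondent percentage)
     = 0.17 × (36.5 − 32.7) = 0.17 × 3.8 = 0.646.

+0.6 percentage points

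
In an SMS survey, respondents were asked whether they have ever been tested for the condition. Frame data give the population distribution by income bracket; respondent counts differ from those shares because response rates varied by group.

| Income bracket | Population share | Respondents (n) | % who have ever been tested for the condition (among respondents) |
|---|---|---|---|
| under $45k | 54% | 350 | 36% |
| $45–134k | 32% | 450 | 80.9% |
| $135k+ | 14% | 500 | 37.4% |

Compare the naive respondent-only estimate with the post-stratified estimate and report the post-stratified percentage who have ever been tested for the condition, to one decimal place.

Unadjusted (pooled respondent) estimate weights by respondent counts:
  (350/1300)×36 + (450/1300)×80.9 + (500/1300)×37.4 = 52.0808%
Post-stratifying to population shares instead:
  0.54×36 + 0.32×80.9 + 0.14×37.4 = 50.564%

50.6%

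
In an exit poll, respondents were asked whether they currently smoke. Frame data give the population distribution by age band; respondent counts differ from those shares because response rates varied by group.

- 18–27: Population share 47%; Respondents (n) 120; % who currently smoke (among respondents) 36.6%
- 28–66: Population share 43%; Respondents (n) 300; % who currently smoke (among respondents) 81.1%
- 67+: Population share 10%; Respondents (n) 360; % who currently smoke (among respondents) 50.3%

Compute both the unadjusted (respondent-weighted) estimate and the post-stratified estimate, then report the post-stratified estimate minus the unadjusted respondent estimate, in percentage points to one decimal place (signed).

Without adjustment, the pooled respondent share is:
  (120/780)×36.6 + (300/780)×81.1 + (360/780)×50.3 = 60.0385%
Post-stratifying to population shares instead:
  0.47×36.6 + 0.43×81.1 + 0.1×50.3 = 57.105%
Difference = 57.105 − 60.0385 = -2.9335 pp.

-2.9 percentage points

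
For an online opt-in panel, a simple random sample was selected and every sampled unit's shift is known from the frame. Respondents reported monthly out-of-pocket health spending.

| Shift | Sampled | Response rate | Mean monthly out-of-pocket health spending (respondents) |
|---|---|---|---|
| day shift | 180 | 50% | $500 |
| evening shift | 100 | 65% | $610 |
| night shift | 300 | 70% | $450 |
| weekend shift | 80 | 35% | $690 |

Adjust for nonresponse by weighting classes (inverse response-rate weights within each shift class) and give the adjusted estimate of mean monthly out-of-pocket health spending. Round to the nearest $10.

$520

Each respondent's weight = sampled/responded in their class; summing within a class gives n_sampled, so:
  day shift: 180 × 500 = 90,000
  evening shift: 100 × 610 = 61,000
  night shift: 300 × 450 = 135,000
  weekend shift: 80 × 690 = 55,200
Adjusted estimate = 341,200 / 660 = 516.97 → $520.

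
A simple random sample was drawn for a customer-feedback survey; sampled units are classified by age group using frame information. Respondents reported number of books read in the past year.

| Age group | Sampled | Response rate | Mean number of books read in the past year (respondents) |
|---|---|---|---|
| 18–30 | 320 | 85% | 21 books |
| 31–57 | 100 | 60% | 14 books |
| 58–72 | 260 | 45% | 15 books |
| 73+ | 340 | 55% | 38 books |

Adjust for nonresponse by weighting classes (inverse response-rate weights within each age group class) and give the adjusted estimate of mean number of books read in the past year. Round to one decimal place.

Inverse-response-rate weighting restores each class to its sampled count, so class totals weight by n_sampled:
  18–30: 320 × 21 = 6720
  31–57: 100 × 14 = 1400
  58–72: 260 × 15 = 3900
  73+: 340 × 38 = 12,920
Adjusted estimate = 24,940 / 1,020 = 24.451 → 24.5.

24.5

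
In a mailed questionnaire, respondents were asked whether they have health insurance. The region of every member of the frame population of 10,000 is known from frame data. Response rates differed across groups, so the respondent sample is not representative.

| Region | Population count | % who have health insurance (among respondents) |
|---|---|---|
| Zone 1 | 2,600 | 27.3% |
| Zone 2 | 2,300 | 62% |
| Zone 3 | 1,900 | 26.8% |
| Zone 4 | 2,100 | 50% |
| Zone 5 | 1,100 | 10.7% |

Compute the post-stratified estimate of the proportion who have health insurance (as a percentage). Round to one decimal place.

38.1%

Weight each group's respondent value by its population share:
  Zone 1: (2,600/10,000) × 27.3 = 7.098
  Zone 2: (2,300/10,000) × 62 = 14.26
  Zone 3: (1,900/10,000) × 26.8 = 5.092
  Zone 4: (2,100/10,000) × 50 = 10.5
  Zone 5: (1,100/10,000) × 10.7 = 1.177
Post-stratified estimate = 38.127 → 38.1%.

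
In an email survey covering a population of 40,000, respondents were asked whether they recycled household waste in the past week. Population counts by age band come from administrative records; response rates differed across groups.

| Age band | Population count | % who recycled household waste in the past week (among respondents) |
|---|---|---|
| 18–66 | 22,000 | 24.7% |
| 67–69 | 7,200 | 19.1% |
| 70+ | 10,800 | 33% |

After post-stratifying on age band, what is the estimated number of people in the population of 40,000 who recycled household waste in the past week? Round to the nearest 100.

Each cell contributes its population count × the respondent rate:
  18–66: 22,000 × 24.7% = 5434
  67–69: 7,200 × 19.1% = 1375.2
  70+: 10,800 × 33% = 3564
Estimated total = 10373.2 → 10,400.

10,400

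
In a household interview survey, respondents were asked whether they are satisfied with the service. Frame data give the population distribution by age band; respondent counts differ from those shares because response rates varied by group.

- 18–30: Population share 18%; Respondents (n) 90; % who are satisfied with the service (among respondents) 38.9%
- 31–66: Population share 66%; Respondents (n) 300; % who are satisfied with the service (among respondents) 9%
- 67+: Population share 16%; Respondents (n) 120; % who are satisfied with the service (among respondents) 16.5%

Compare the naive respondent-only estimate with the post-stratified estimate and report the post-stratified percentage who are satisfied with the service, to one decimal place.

Naive respondent-only estimate (weights = respondent counts):
  (90/510)×38.9 + (300/510)×9 + (120/510)×16.5 = 16.0412%
Post-stratified estimate weights by population shares:
  0.18×38.9 + 0.66×9 + 0.16×16.5 = 15.582%

15.6%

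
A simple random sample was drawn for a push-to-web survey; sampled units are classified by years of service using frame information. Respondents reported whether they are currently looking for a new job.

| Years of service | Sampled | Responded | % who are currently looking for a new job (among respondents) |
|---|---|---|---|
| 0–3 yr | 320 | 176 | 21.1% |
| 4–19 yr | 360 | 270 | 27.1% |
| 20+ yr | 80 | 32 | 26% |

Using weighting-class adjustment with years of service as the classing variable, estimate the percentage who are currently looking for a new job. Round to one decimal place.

Response rates by class: 0–3 yr 176/320 = 55%, 4–19 yr 270/360 = 75%, 20+ yr 32/80 = 40%.
Inverse-response-rate weighting restores each class to its sampled count, so class totals weight by n_sampled:
  0–3 yr: 320 × 21.1 = 6752
  4–19 yr: 360 × 27.1 = 9756
  20+ yr: 80 × 26 = 2080
Adjusted estimate = 18,588 / 760 = 24.4579 → 24.5%.

24.5%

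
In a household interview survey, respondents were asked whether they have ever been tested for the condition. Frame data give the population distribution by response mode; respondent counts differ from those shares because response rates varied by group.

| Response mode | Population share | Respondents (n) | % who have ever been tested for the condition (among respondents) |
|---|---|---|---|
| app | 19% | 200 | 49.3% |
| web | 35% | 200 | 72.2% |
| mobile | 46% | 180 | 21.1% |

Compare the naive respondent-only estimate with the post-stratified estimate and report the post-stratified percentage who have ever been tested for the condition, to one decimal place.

Without adjustment, the pooled respondent share is:
  (200/580)×49.3 + (200/580)×72.2 + (180/580)×21.1 = 48.4448%
Post-stratifying to population shares instead:
  0.19×49.3 + 0.35×72.2 + 0.46×21.1 = 44.343%

44.3%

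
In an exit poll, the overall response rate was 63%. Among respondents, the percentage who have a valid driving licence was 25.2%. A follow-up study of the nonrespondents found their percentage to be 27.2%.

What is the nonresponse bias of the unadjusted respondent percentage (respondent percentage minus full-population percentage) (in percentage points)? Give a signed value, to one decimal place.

-0.7 percentage points

Nonresponse fraction = 1 − 0.63 = 0.37.
Bias = (nonresponse fraction) × (respondent percentage − nonrespondent percentage)
     = 0.37 × (25.2 − 27.2) = 0.37 × -2 = -0.74.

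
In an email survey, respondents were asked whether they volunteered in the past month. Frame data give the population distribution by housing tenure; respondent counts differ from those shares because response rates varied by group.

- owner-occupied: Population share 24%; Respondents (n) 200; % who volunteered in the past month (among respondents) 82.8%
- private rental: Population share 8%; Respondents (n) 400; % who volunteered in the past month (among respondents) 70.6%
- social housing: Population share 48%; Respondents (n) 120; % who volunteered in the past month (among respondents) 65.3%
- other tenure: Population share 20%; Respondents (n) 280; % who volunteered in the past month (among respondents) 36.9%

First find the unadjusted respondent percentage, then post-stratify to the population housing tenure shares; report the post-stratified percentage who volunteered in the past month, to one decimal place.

64.2%

Naive respondent-only estimate (weights = respondent counts):
  (200/1000)×82.8 + (400/1000)×70.6 + (120/1000)×65.3 + (280/1000)×36.9 = 62.968%
Post-stratified estimate weights by population shares:
  0.24×82.8 + 0.08×70.6 + 0.48×65.3 + 0.2×36.9 = 64.244%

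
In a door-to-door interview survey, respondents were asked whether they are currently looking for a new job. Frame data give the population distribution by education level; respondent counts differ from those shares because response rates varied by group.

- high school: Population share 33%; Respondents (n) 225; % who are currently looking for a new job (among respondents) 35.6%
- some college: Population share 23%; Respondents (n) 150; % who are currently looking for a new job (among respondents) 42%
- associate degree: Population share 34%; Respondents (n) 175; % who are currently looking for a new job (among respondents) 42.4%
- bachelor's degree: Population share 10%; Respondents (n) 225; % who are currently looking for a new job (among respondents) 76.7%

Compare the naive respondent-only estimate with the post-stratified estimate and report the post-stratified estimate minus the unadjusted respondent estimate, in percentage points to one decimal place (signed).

Unadjusted (pooled respondent) estimate weights by respondent counts:
  (225/775)×35.6 + (150/775)×42 + (175/775)×42.4 + (225/775)×76.7 = 50.3065%
Post-stratified estimate weights by population shares:
  0.33×35.6 + 0.23×42 + 0.34×42.4 + 0.1×76.7 = 43.494%
Difference = 43.494 − 50.3065 = -6.8125 pp.

-6.8 percentage points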